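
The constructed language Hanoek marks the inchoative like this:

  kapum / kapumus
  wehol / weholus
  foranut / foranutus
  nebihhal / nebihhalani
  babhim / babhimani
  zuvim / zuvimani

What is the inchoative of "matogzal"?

matogzalani

"matogzal" has last vowel 'a'. The one such stem in the data (nebihhal → nebihhalani) adds -ani, so the same rule applies.
So matogzal → matogzalani.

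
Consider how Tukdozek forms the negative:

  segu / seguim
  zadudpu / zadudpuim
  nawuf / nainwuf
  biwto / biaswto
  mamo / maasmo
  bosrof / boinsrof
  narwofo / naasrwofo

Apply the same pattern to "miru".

segu and nawuf both have last vowel 'u' yet inflect differently (seguim, nainwuf), so the last vowel is not what conditions the rule; the final letter is.
"miru" ends in -u. The stems ending in -u (segu → seguim, zadudpu → zadudpuim) add -im.
So miru → miruim.

miruim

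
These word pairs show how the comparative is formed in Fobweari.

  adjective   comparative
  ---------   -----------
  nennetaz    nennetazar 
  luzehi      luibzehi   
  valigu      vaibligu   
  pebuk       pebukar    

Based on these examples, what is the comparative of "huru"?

huibru

pebuk and valigu both have last vowel 'u' yet inflect differently (pebukar, vaibligu), so the last vowel is not what conditions the rule; whether the stem ends in a vowel or a consonant is.
"huru" ends in a vowel. The stems ending in a vowel (valigu → vaibligu, luzehi → luibzehi) insert -ib- after the first vowel.
So huru → huibru.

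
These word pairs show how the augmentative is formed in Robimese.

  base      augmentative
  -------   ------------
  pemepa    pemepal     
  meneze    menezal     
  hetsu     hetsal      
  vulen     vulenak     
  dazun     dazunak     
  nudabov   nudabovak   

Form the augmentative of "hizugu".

hizugal

meneze and vulen both have last vowel 'e' yet inflect differently (menezal, vulenak), so the last vowel is not what conditions the rule; whether the stem ends in a vowel or a consonant is.
"hizugu" ends in a vowel. The stems ending in a vowel (pemepa → pemepal, meneze → menezal, hetsu → hetsal) drop the final letter and add -al.
So hizugu → hizugal.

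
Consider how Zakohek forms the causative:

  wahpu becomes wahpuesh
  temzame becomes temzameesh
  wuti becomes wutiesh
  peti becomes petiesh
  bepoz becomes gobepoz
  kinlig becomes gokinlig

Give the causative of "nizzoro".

nizzoroesh

wuti and kinlig both have last vowel 'i' yet inflect differently (wutiesh, gokinlig), so the last vowel is not what conditions the rule; whether the stem ends in a vowel or a consonant is.
"nizzoro" ends in a vowel. The stems ending in a vowel (wahpu → wahpuesh, temzame → temzameesh, wuti → wutiesh) add -esh.
The other pattern: stems ending in a consonant add the prefix go-.
So nizzoro → nizzoroesh.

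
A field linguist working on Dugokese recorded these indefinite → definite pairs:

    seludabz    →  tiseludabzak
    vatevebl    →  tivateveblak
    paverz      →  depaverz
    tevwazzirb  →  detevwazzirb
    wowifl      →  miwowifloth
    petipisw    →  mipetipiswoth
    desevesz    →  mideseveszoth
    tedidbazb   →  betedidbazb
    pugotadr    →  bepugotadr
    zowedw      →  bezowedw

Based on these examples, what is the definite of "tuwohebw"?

"tuwohebw" has second-to-last letter 'b'. The stems whose second-to-last letter is 'b' (seludabz → tiseludabzak, vatevebl → tivateveblak) add ti- … -ak around the stem.
The other patterns: stems whose second-to-last letter is 'r' add the prefix de-; stems whose second-to-last letter is 'f' or 's' add mi- … -oth around the stem; stems whose second-to-last letter is 'd' or 'z' add the prefix be-.
So tuwohebw → tituwohebwak.

tituwohebwak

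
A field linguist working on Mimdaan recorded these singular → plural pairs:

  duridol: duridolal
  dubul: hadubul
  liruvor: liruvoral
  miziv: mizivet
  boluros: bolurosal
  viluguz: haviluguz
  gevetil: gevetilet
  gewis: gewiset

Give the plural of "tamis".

tamiset

gevetil and duridol both end in -l yet inflect differently (gevetilet, duridolal), so the final letter is not what conditions the rule; the last vowel is.
"tamis" has last vowel 'i'. The stems whose last vowel is 'i' (gewis → gewiset, miziv → mizivet, gevetil → gevetilet) add -et.
The other patterns: stems whose last vowel is 'o' add -al; stems whose last vowel is 'u' add the prefix ha-.
So tamis → tamiset.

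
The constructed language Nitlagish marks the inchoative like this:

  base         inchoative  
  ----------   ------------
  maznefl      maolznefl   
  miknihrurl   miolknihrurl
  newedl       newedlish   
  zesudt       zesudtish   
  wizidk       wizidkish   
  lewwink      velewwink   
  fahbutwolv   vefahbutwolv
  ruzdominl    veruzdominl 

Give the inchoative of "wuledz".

"wuledz" has second-to-last letter 'd'. The stems whose second-to-last letter is 'd' (newedl → newedlish, zesudt → zesudtish, wizidk → wizidkish) add -ish.
The other patterns: stems whose second-to-last letter is 'f' or 'r' insert -ol- after the first vowel; stems whose second-to-last letter is 'l' or 'n' add the prefix ve-.
So wuledz → wuledzish.

wuledzish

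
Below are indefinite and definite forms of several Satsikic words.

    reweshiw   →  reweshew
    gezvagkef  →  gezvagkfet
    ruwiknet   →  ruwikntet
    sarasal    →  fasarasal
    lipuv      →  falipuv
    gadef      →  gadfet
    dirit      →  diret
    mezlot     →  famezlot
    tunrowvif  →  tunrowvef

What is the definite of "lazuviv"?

lazuvev

ruwiknet and dirit both end in -t yet inflect differently (ruwikntet, diret), so the final letter is not what conditions the rule; the last vowel is.
"lazuviv" has last vowel 'i'. The stems whose last vowel is 'i' (reweshiw → reweshew, dirit → diret, tunrowvif → tunrowvef) change the last vowel to 'e'.
So lazuviv → lazuvev.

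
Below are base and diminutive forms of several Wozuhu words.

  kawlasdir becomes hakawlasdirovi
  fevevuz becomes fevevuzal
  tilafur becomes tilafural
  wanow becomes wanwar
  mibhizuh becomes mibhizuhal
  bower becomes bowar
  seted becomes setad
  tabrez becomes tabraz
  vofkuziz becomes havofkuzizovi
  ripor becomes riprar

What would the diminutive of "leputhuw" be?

fevevuz and tabrez both end in -z yet inflect differently (fevevuzal, tabraz), so the final letter is not what conditions the rule; the last vowel is.
"leputhuw" has last vowel 'u'. The stems whose last vowel is 'u' (mibhizuh → mibhizuhal, fevevuz → fevevuzal, tilafur → tilafural) add -al.
The other patterns: stems whose last vowel is 'e' change the last vowel to 'a'; stems whose last vowel is 'o' delete the last vowel and add -ar; stems whose last vowel is 'i' add ha- … -ovi around the stem.
So leputhuw → leputhuwal.

leputhuwal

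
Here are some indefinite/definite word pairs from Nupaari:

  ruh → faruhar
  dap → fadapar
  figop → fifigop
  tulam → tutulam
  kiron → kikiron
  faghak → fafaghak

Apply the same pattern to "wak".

fawakar

"wak" has 1 vowel. The stems with 1 vowel (ruh → faruhar, dap → fadapar) add fa- … -ar around the stem.
The other pattern: stems with 2 vowels repeat the first consonant+vowel as a prefix.
So wak → fawakar.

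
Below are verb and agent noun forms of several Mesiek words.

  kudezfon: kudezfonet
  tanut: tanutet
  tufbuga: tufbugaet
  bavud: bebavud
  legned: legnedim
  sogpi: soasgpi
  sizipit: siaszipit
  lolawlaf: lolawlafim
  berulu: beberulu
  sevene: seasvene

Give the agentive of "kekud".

kekudet

tanut and sizipit both end in -t yet inflect differently (tanutet, siaszipit), so the final letter is not what conditions the rule; the first letter is.
"kekud" begins with k-. The one such stem in the data (kudezfon → kudezfonet) adds -et, so the same rule applies.
The other patterns: stems beginning with b- add the prefix be-; stems beginning with s- insert -as- after the first vowel; stems beginning with l- add -im.
So kekud → kekudet.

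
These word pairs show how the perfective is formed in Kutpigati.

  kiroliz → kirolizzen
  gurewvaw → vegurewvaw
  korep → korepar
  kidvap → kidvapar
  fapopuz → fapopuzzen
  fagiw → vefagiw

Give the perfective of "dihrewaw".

kidvap and gurewvaw both have last vowel 'a' yet inflect differently (kidvapar, vegurewvaw), so the last vowel is not what conditions the rule; the final letter is.
"dihrewaw" ends in -w. The stems ending in -w (gurewvaw → vegurewvaw, fagiw → vefagiw) add the prefix ve-.
The other patterns: stems ending in -p add -ar; stems ending in -z double the final consonant and add -en.
So dihrewaw → vedihrewaw.

vedihrewaw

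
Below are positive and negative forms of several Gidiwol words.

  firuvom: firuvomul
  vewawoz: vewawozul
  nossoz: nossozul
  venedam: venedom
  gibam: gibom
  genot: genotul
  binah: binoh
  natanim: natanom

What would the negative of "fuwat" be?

fuwot

"fuwat" has last vowel 'a'. The stems whose last vowel is 'a' (gibam → gibom, binah → binoh, venedam → venedom) change the last vowel to 'o'.
So fuwat → fuwot.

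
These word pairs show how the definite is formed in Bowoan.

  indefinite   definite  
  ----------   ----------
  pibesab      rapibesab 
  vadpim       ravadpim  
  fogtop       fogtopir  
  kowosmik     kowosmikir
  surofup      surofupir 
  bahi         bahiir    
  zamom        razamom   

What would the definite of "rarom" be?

rararom

vadpim and kowosmik both have last vowel 'i' yet inflect differently (ravadpim, kowosmikir), so the last vowel is not what conditions the rule; the final letter is.
"rarom" ends in -m. The stems ending in -m (vadpim → ravadpim, zamom → razamom) add the prefix ra-.
The other pattern: stems ending in -i, -k or -p add -ir.
So rarom → rararom.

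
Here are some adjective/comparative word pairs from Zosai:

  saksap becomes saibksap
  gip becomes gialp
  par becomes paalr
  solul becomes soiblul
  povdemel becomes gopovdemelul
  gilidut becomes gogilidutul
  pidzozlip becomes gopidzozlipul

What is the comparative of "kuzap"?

gip and saksap both end in -p yet inflect differently (gialp, saibksap), so the final letter is not what conditions the rule; the number of vowels is.
"kuzap" has 2 vowels. The stems with 2 vowels (solul → soiblul, saksap → saibksap) insert -ib- after the first vowel.
The other patterns: stems with 1 vowel insert -al- after the first vowel; stems with 3 vowels add go- … -ul around the stem.
So kuzap → kuibzap.

kuibzap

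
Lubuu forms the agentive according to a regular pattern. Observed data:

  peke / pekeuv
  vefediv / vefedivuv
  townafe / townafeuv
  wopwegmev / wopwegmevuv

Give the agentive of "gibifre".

Every pair shown (peke → pekeuv, vefediv → vefedivuv, townafe → townafeuv, …) follows the same rule: add -uv.
So gibifre → gibifreuv.

gibifreuv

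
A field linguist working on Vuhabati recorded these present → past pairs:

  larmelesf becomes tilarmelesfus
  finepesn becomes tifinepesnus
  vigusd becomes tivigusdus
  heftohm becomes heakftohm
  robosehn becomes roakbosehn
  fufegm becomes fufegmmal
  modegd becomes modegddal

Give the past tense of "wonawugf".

wonawugffal

finepesn and robosehn both end in -n yet inflect differently (tifinepesnus, roakbosehn), so the final letter is not what conditions the rule; the second-to-last letter is.
"wonawugf" has second-to-last letter 'g'. The stems whose second-to-last letter is 'g' (fufegm → fufegmmal, modegd → modegddal) double the final consonant and add -al.
The other patterns: stems whose second-to-last letter is 's' add ti- … -us around the stem; stems whose second-to-last letter is 'h' insert -ak- after the first vowel.
So wonawugf → wonawugffal.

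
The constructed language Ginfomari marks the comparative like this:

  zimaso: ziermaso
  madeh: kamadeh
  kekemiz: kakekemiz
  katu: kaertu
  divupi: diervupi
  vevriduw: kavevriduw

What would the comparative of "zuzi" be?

zuerzi

"zuzi" ends in a vowel. The stems ending in a vowel (katu → kaertu, zimaso → ziermaso, divupi → diervupi) insert -er- after the first vowel.
The other pattern: stems ending in a consonant add the prefix ka-.
So zuzi → zuerzi.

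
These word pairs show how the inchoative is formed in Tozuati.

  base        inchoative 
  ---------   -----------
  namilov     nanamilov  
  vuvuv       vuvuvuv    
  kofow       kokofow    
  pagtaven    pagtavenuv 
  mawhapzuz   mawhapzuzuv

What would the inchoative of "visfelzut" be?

"visfelzut" has last vowel 'u'. The stems whose last vowel is 'u' (mawhapzuz → mawhapzuzuv, vuvuv → vuvuvuv) add -uv.
So visfelzut → visfelzutuv.

visfelzutuv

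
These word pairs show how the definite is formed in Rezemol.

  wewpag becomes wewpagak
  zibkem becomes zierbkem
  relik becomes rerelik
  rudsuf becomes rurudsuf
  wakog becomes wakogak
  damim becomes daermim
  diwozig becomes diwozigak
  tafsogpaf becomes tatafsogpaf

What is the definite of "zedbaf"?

"zedbaf" ends in -f. The stems ending in -f (rudsuf → rurudsuf, tafsogpaf → tatafsogpaf) repeat the first consonant+vowel as a prefix.
The other patterns: stems ending in -g add -ak; stems ending in -m insert -er- after the first vowel.
So zedbaf → zezedbaf.

zezedbaf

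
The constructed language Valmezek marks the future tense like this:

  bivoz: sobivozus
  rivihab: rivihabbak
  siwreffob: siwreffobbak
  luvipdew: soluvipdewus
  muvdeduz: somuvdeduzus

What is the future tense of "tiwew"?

sotiwewus

siwreffob and bivoz both have last vowel 'o' yet inflect differently (siwreffobbak, sobivozus), so the last vowel is not what conditions the rule; the final letter is.
"tiwew" ends in -w. The one such stem in the data (luvipdew → soluvipdewus) adds so- … -us around the stem, so the same rule applies.
So tiwew → sotiwewus.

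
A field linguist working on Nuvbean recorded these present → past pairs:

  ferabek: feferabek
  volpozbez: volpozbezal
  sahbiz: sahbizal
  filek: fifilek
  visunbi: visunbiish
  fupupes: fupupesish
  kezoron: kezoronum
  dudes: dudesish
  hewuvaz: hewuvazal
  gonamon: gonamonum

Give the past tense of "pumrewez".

pumrewezal

ferabek and volpozbez both have last vowel 'e' yet inflect differently (feferabek, volpozbezal), so the last vowel is not what conditions the rule; the final letter is.
"pumrewez" ends in -z. The stems ending in -z (sahbiz → sahbizal, volpozbez → volpozbezal, hewuvaz → hewuvazal) add -al.
So pumrewez → pumrewezal.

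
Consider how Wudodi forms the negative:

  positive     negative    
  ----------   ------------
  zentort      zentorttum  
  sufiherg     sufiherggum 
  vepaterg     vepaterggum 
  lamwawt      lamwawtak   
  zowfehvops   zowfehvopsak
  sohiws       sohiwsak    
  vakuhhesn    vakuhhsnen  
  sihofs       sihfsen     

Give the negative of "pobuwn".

pobuwnak

zentort and lamwawt both end in -t yet inflect differently (zentorttum, lamwawtak), so the final letter is not what conditions the rule; the second-to-last letter is.
"pobuwn" has second-to-last letter 'w'. The stems whose second-to-last letter is 'w' (lamwawt → lamwawtak, sohiws → sohiwsak) add -ak.
So pobuwn → pobuwnak.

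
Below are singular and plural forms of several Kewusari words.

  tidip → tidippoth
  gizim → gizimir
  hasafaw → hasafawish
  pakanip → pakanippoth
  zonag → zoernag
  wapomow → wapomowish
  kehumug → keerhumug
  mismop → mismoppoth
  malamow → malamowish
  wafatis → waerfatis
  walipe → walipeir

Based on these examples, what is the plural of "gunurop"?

"gunurop" ends in -p. The stems ending in -p (pakanip → pakanippoth, mismop → mismoppoth, tidip → tidippoth) double the final consonant and add -oth.
So gunurop → gunuroppoth.

gunuroppoth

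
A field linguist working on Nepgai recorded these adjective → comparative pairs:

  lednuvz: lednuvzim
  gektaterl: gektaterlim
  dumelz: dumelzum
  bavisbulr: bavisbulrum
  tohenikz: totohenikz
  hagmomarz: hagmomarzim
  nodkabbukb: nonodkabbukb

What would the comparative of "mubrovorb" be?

"mubrovorb" has second-to-last letter 'r'. The stems whose second-to-last letter is 'r' (hagmomarz → hagmomarzim, gektaterl → gektaterlim) add -im.
So mubrovorb → mubrovorbim.

mubrovorbim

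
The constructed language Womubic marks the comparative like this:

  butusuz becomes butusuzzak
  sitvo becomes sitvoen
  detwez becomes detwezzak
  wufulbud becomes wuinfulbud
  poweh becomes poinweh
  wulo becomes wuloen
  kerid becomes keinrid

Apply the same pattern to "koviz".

butusuz and wufulbud both have last vowel 'u' yet inflect differently (butusuzzak, wuinfulbud), so the last vowel is not what conditions the rule; the final letter is.
"koviz" ends in -z. The stems ending in -z (detwez → detwezzak, butusuz → butusuzzak) double the final consonant and add -ak.
The other patterns: stems ending in -o add -en; stems ending in -d or -h insert -in- after the first vowel.
So koviz → kovizzak.

kovizzak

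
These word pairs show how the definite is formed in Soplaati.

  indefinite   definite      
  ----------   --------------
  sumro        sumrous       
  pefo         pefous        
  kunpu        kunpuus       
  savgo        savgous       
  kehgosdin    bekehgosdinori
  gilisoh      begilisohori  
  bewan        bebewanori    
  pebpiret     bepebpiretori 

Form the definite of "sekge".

sumro and gilisoh both have last vowel 'o' yet inflect differently (sumrous, begilisohori), so the last vowel is not what conditions the rule; whether the stem ends in a vowel or a consonant is.
"sekge" ends in a vowel. The stems ending in a vowel (sumro → sumrous, pefo → pefous, kunpu → kunpuus) add -us.
So sekge → sekgeus.

sekgeus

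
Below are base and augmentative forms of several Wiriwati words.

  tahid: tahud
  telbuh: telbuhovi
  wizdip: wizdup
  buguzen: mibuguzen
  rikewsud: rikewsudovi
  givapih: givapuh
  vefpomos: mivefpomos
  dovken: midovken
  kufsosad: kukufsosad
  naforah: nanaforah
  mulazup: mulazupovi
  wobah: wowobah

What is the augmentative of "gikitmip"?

"gikitmip" has last vowel 'i'. The stems whose last vowel is 'i' (givapih → givapuh, wizdip → wizdup, tahid → tahud) change the last vowel to 'u'.
The other patterns: stems whose last vowel is 'a' repeat the first consonant+vowel as a prefix; stems whose last vowel is 'u' add -ovi; stems whose last vowel is 'e' or 'o' add the prefix mi-.
So gikitmip → gikitmup.

gikitmup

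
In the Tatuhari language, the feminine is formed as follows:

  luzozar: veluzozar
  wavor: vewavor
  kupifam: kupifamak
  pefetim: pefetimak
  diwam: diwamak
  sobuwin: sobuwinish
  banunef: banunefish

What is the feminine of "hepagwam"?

luzozar and kupifam both have last vowel 'a' yet inflect differently (veluzozar, kupifamak), so the last vowel is not what conditions the rule; the final letter is.
"hepagwam" ends in -m. The stems ending in -m (kupifam → kupifamak, pefetim → pefetimak, diwam → diwamak) add -ak.
The other patterns: stems ending in -r add the prefix ve-; stems ending in -f or -n add -ish.
So hepagwam → hepagwamak.

hepagwamak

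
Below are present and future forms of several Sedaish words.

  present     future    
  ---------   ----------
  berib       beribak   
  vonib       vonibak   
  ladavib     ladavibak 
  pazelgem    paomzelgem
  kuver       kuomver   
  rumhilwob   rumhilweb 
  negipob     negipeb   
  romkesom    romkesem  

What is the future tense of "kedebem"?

berib and rumhilwob both end in -b yet inflect differently (beribak, rumhilweb), so the final letter is not what conditions the rule; the last vowel is.
"kedebem" has last vowel 'e'. The stems whose last vowel is 'e' (pazelgem → paomzelgem, kuver → kuomver) insert -om- after the first vowel.
So kedebem → keomdebem.

keomdebem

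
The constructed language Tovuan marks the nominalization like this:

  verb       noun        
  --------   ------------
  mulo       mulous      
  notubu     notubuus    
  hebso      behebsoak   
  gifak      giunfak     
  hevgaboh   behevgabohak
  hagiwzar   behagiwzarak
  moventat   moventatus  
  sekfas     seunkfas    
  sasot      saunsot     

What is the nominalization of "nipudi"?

"nipudi" begins with n-. The one such stem in the data (notubu → notubuus) adds -us, so the same rule applies.
The other patterns: stems beginning with h- add be- … -ak around the stem; stems beginning with g- or s- insert -un- after the first vowel.
So nipudi → nipudius.

nipudius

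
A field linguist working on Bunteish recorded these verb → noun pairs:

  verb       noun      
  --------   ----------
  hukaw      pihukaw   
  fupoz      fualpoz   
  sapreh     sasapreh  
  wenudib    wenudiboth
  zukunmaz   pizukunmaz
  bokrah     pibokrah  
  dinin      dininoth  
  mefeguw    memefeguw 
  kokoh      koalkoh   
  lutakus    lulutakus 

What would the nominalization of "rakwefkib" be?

rakwefkiboth

sapreh and kokoh both end in -h yet inflect differently (sasapreh, koalkoh), so the final letter is not what conditions the rule; the last vowel is.
"rakwefkib" has last vowel 'i'. The stems whose last vowel is 'i' (dinin → dininoth, wenudib → wenudiboth) add -oth.
The other patterns: stems whose last vowel is 'e' or 'u' repeat the first consonant+vowel as a prefix; stems whose last vowel is 'o' insert -al- after the first vowel; stems whose last vowel is 'a' add the prefix pi-.
So rakwefkib → rakwefkiboth.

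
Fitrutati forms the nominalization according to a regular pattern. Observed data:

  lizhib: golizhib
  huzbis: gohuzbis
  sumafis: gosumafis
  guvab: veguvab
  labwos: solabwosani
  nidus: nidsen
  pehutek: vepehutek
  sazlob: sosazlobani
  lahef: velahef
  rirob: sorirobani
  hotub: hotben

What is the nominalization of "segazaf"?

"segazaf" has last vowel 'a'. The one such stem in the data (guvab → veguvab) adds the prefix ve-, so the same rule applies.
So segazaf → vesegazaf.

vesegazaf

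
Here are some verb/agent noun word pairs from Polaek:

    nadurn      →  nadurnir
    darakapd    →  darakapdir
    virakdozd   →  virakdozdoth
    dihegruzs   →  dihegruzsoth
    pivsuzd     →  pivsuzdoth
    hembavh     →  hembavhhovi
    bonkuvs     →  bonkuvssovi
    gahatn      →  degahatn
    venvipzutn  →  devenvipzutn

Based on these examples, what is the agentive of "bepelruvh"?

"bepelruvh" has second-to-last letter 'v'. The stems whose second-to-last letter is 'v' (hembavh → hembavhhovi, bonkuvs → bonkuvssovi) double the final consonant and add -ovi.
The other patterns: stems whose second-to-last letter is 't' add the prefix de-; stems whose second-to-last letter is 'z' add -oth; stems whose second-to-last letter is 'p' or 'r' add -ir.
So bepelruvh → bepelruvhhovi.

bepelruvhhovi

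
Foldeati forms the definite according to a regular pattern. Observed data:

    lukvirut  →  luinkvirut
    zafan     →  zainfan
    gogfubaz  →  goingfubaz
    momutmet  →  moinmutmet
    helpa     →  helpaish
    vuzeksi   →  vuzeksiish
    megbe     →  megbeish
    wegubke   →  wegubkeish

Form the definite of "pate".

zafan and helpa both have last vowel 'a' yet inflect differently (zainfan, helpaish), so the last vowel is not what conditions the rule; whether the stem ends in a vowel or a consonant is.
"pate" ends in a vowel. The stems ending in a vowel (helpa → helpaish, vuzeksi → vuzeksiish, megbe → megbeish) add -ish.
The other pattern: stems ending in a consonant insert -in- after the first vowel.
So pate → pateish.

pateish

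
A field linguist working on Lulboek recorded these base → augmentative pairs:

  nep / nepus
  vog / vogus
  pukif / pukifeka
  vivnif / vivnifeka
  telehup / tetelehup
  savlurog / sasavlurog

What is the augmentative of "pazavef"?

papazavef

nep and telehup both end in -p yet inflect differently (nepus, tetelehup), so the final letter is not what conditions the rule; the number of vowels is.
"pazavef" has 3 vowels. The stems with 3 vowels (telehup → tetelehup, savlurog → sasavlurog) repeat the first consonant+vowel as a prefix.
The other patterns: stems with 1 vowel add -us; stems with 2 vowels add -eka.
So pazavef → papazavef.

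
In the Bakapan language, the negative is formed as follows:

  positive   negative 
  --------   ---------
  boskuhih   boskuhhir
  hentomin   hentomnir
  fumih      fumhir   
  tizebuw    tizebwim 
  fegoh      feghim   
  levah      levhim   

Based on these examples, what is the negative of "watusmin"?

boskuhih and fegoh both end in -h yet inflect differently (boskuhhir, feghim), so the final letter is not what conditions the rule; the last vowel is.
"watusmin" has last vowel 'i'. The stems whose last vowel is 'i' (boskuhih → boskuhhir, hentomin → hentomnir, fumih → fumhir) delete the last vowel and add -ir.
The other pattern: stems whose last vowel is 'a', 'o' or 'u' delete the last vowel and add -im.
So watusmin → watusmnir.

watusmnir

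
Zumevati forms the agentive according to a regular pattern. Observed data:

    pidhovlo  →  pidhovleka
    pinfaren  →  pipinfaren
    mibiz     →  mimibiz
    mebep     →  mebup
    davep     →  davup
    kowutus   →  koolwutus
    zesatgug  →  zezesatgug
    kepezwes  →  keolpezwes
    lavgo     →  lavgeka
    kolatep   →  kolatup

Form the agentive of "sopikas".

kepezwes and kolatep both have last vowel 'e' yet inflect differently (keolpezwes, kolatup), so the last vowel is not what conditions the rule; the final letter is.
"sopikas" ends in -s. The stems ending in -s (kowutus → koolwutus, kepezwes → keolpezwes) insert -ol- after the first vowel.
So sopikas → soolpikas.

soolpikas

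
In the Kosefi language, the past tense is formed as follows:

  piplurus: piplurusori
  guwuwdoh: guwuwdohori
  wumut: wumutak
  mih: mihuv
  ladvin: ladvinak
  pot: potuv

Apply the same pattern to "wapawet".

pot and wumut both end in -t yet inflect differently (potuv, wumutak), so the final letter is not what conditions the rule; the number of vowels is.
"wapawet" has 3 vowels. The stems with 3 vowels (piplurus → piplurusori, guwuwdoh → guwuwdohori) add -ori.
So wapawet → wapawetori.

wapawetori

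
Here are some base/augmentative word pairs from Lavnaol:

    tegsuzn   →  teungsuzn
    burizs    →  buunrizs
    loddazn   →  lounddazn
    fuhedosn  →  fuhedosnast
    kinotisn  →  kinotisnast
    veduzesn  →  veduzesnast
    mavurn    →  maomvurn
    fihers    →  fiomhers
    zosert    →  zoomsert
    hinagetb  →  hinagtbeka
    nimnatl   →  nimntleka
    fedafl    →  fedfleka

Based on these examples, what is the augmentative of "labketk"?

"labketk" has second-to-last letter 't'. The stems whose second-to-last letter is 't' (hinagetb → hinagtbeka, nimnatl → nimntleka) delete the last vowel and add -eka.
So labketk → labktkeka.

labktkeka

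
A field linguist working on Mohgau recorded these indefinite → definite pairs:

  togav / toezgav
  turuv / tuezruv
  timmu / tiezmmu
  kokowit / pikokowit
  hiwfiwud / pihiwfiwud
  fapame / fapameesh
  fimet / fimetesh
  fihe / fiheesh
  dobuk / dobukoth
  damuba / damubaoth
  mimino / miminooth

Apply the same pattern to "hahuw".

pihahuw

kokowit and fimet both end in -t yet inflect differently (pikokowit, fimetesh), so the final letter is not what conditions the rule; the first letter is.
"hahuw" begins with h-. The one such stem in the data (hiwfiwud → pihiwfiwud) adds the prefix pi-, so the same rule applies.
The other patterns: stems beginning with t- insert -ez- after the first vowel; stems beginning with f- add -esh; stems beginning with d- or m- add -oth.
So hahuw → pihahuw.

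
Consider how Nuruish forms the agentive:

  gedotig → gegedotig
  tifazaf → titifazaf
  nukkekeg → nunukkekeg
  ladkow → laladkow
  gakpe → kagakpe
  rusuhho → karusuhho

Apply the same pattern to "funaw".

fufunaw

nukkekeg and gakpe both have last vowel 'e' yet inflect differently (nunukkekeg, kagakpe), so the last vowel is not what conditions the rule; whether the stem ends in a vowel or a consonant is.
"funaw" ends in a consonant. The stems ending in a consonant (tifazaf → titifazaf, gedotig → gegedotig, nukkekeg → nunukkekeg) repeat the first consonant+vowel as a prefix.
So funaw → fufunaw.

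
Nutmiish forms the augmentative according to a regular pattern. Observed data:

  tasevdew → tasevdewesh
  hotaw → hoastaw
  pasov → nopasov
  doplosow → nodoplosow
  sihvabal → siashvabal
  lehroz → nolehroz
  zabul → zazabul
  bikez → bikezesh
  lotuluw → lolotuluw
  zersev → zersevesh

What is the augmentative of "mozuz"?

momozuz

pasov and zersev both end in -v yet inflect differently (nopasov, zersevesh), so the final letter is not what conditions the rule; the last vowel is.
"mozuz" has last vowel 'u'. The stems whose last vowel is 'u' (lotuluw → lolotuluw, zabul → zazabul) repeat the first consonant+vowel as a prefix.
So mozuz → momozuz.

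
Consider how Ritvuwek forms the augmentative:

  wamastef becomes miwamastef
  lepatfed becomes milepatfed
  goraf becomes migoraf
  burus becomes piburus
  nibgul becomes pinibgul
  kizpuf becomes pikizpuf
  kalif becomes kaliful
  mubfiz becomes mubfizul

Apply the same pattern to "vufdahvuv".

"vufdahvuv" has last vowel 'u'. The stems whose last vowel is 'u' (burus → piburus, nibgul → pinibgul, kizpuf → pikizpuf) add the prefix pi-.
So vufdahvuv → pivufdahvuv.

pivufdahvuv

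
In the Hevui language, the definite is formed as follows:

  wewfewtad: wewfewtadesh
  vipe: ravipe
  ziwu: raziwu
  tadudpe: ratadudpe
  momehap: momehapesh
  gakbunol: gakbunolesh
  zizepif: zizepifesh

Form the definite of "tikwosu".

ratikwosu

"tikwosu" ends in a vowel. The stems ending in a vowel (ziwu → raziwu, vipe → ravipe, tadudpe → ratadudpe) add the prefix ra-.
The other pattern: stems ending in a consonant add -esh.
So tikwosu → ratikwosu.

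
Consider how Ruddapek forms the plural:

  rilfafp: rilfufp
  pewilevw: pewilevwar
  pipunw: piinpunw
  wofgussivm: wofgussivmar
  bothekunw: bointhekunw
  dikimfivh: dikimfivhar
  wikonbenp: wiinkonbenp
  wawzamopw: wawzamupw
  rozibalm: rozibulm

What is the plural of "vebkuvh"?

vebkuvhar

"vebkuvh" has second-to-last letter 'v'. The stems whose second-to-last letter is 'v' (wofgussivm → wofgussivmar, pewilevw → pewilevwar, dikimfivh → dikimfivhar) add -ar.
So vebkuvh → vebkuvhar.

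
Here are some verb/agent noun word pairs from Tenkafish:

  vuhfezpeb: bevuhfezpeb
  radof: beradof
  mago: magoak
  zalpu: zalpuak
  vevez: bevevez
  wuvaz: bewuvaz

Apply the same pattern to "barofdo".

barofdoak

radof and mago both have last vowel 'o' yet inflect differently (beradof, magoak), so the last vowel is not what conditions the rule; whether the stem ends in a vowel or a consonant is.
"barofdo" ends in a vowel. The stems ending in a vowel (mago → magoak, zalpu → zalpuak) add -ak.
So barofdo → barofdoak.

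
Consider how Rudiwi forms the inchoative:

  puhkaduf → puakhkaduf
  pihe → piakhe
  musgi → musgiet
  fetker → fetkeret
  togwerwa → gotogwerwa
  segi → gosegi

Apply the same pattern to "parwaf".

"parwaf" begins with p-. The stems beginning with p- (puhkaduf → puakhkaduf, pihe → piakhe) insert -ak- after the first vowel.
The other patterns: stems beginning with f- or m- add -et; stems beginning with s- or t- add the prefix go-.
So parwaf → paakrwaf.

paakrwaf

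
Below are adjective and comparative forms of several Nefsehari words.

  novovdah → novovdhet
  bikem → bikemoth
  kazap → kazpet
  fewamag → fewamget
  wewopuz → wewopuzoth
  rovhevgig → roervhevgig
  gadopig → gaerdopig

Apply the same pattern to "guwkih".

guerwkih

gadopig and fewamag both end in -g yet inflect differently (gaerdopig, fewamget), so the final letter is not what conditions the rule; the last vowel is.
"guwkih" has last vowel 'i'. The stems whose last vowel is 'i' (gadopig → gaerdopig, rovhevgig → roervhevgig) insert -er- after the first vowel.
So guwkih → guerwkih.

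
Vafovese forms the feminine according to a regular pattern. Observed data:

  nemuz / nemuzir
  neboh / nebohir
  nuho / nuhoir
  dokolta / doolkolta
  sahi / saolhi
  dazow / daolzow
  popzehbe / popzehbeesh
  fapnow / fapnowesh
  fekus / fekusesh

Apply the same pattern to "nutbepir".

nutbepirir

dazow and fapnow both end in -w yet inflect differently (daolzow, fapnowesh), so the final letter is not what conditions the rule; the first letter is.
"nutbepir" begins with n-. The stems beginning with n- (nemuz → nemuzir, neboh → nebohir, nuho → nuhoir) add -ir.
So nutbepir → nutbepirir.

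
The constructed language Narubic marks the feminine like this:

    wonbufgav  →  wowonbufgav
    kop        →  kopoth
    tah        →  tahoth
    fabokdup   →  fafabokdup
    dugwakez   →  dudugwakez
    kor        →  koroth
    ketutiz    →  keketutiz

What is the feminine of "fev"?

"fev" has 1 vowel. The stems with 1 vowel (kor → koroth, tah → tahoth, kop → kopoth) add -oth.
So fev → fevoth.

fevoth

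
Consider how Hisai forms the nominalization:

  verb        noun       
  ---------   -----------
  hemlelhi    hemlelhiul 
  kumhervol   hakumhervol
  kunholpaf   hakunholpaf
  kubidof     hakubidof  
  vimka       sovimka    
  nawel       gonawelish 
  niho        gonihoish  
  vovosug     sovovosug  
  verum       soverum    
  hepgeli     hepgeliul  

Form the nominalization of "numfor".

gonumforish

"numfor" begins with n-. The stems beginning with n- (niho → gonihoish, nawel → gonawelish) add go- … -ish around the stem.
So numfor → gonumforish.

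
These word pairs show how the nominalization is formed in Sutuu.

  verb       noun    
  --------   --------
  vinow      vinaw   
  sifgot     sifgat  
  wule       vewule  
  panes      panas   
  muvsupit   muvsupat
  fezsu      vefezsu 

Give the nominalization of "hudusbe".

vehudusbe

panes and wule both have last vowel 'e' yet inflect differently (panas, vewule), so the last vowel is not what conditions the rule; whether the stem ends in a vowel or a consonant is.
"hudusbe" ends in a vowel. The stems ending in a vowel (fezsu → vefezsu, wule → vewule) add the prefix ve-.
So hudusbe → vehudusbe.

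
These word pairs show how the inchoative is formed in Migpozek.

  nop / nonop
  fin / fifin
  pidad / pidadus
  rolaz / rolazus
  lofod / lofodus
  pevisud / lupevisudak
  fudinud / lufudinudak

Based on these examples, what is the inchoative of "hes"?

pidad and pevisud both end in -d yet inflect differently (pidadus, lupevisudak), so the final letter is not what conditions the rule; the number of vowels is.
"hes" has 1 vowel. The stems with 1 vowel (nop → nonop, fin → fifin) repeat the first consonant+vowel as a prefix.
So hes → hehes.

hehes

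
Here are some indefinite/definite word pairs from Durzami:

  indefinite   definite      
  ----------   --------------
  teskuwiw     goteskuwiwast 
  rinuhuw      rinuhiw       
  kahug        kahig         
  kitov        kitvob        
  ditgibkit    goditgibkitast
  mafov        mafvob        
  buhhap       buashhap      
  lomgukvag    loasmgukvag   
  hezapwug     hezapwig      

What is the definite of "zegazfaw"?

zeasgazfaw

teskuwiw and rinuhuw both end in -w yet inflect differently (goteskuwiwast, rinuhiw), so the final letter is not what conditions the rule; the last vowel is.
"zegazfaw" has last vowel 'a'. The stems whose last vowel is 'a' (lomgukvag → loasmgukvag, buhhap → buashhap) insert -as- after the first vowel.
So zegazfaw → zeasgazfaw.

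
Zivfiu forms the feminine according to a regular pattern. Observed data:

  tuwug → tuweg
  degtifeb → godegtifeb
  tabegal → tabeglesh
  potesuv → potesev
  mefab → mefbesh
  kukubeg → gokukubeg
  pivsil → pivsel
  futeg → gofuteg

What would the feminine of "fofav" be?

fofvesh

degtifeb and mefab both end in -b yet inflect differently (godegtifeb, mefbesh), so the final letter is not what conditions the rule; the last vowel is.
"fofav" has last vowel 'a'. The stems whose last vowel is 'a' (mefab → mefbesh, tabegal → tabeglesh) delete the last vowel and add -esh.
The other patterns: stems whose last vowel is 'e' add the prefix go-; stems whose last vowel is 'i' or 'u' change the last vowel to 'e'.
So fofav → fofvesh.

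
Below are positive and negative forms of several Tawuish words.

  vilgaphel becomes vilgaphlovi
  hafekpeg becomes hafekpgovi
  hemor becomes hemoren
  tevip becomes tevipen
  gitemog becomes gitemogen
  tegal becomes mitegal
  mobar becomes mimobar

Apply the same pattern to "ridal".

miridal

hafekpeg and gitemog both end in -g yet inflect differently (hafekpgovi, gitemogen), so the final letter is not what conditions the rule; the last vowel is.
"ridal" has last vowel 'a'. The stems whose last vowel is 'a' (tegal → mitegal, mobar → mimobar) add the prefix mi-.
So ridal → miridal.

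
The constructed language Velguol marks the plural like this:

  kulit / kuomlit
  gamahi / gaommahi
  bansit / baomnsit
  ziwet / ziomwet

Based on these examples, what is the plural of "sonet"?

Every pair shown (kulit → kuomlit, gamahi → gaommahi, bansit → baomnsit, …) follows the same rule: insert -om- after the first vowel.
So sonet → soomnet.

soomnet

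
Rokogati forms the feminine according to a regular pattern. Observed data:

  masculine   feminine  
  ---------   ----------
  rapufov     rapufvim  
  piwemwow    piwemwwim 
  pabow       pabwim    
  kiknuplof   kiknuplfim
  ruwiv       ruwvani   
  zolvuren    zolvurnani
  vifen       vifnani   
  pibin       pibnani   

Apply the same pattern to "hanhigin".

hanhignani

rapufov and ruwiv both end in -v yet inflect differently (rapufvim, ruwvani), so the final letter is not what conditions the rule; the last vowel is.
"hanhigin" has last vowel 'i'. The stems whose last vowel is 'i' (ruwiv → ruwvani, pibin → pibnani) delete the last vowel and add -ani.
The other pattern: stems whose last vowel is 'o' delete the last vowel and add -im.
So hanhigin → hanhignani.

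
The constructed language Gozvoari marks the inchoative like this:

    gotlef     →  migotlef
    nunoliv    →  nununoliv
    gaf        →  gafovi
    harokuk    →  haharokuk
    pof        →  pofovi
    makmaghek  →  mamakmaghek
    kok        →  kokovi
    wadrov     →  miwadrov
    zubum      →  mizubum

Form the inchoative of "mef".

gaf and gotlef both end in -f yet inflect differently (gafovi, migotlef), so the final letter is not what conditions the rule; the number of vowels is.
"mef" has 1 vowel. The stems with 1 vowel (gaf → gafovi, kok → kokovi, pof → pofovi) add -ovi.
So mef → mefovi.

mefovi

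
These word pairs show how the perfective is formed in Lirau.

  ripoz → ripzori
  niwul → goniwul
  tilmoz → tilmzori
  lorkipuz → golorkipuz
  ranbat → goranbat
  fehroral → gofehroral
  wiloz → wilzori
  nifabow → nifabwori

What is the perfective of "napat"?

gonapat

ripoz and lorkipuz both end in -z yet inflect differently (ripzori, golorkipuz), so the final letter is not what conditions the rule; the last vowel is.
"napat" has last vowel 'a'. The stems whose last vowel is 'a' (fehroral → gofehroral, ranbat → goranbat) add the prefix go-.
So napat → gonapat.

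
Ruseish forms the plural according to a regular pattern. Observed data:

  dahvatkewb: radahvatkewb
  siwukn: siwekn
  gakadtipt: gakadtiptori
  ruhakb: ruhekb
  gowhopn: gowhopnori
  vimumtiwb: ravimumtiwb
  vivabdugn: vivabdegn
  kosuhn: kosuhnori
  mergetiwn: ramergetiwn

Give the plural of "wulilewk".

rawulilewk

mergetiwn and gowhopn both end in -n yet inflect differently (ramergetiwn, gowhopnori), so the final letter is not what conditions the rule; the second-to-last letter is.
"wulilewk" has second-to-last letter 'w'. The stems whose second-to-last letter is 'w' (vimumtiwb → ravimumtiwb, dahvatkewb → radahvatkewb, mergetiwn → ramergetiwn) add the prefix ra-.
The other patterns: stems whose second-to-last letter is 'h' or 'p' add -ori; stems whose second-to-last letter is 'g' or 'k' change the last vowel to 'e'.
So wulilewk → rawulilewk.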